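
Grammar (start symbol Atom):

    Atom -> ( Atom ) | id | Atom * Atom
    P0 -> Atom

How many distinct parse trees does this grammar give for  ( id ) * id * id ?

2

Parse trees for ( id ) * id * id:
  [Atom [Atom ( [Atom id] )] * [Atom [Atom id] * [Atom id]]]
  [Atom [Atom [Atom ( [Atom id] )] * [Atom id]] * [Atom id]]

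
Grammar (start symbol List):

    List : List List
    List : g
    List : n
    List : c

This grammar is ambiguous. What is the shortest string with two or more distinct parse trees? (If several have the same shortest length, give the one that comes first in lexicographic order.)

c c c

length 1: no string has ≥2 trees
length 2: no string has ≥2 trees
length 3: c c c has 2 parse trees

Two derivations of c c c:
  List ⇒ List List ⇒ List List List ⇒ c List List ⇒ c c List ⇒ c c c
  List ⇒ List List ⇒ c List ⇒ c List List ⇒ c c List ⇒ c c c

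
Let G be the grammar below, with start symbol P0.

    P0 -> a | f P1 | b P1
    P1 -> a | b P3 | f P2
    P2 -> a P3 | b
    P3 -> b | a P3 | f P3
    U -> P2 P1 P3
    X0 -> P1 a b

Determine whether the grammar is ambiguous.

Unambiguous

(U, X0 are unreachable from P0, so their rules don't affect L(P0).) The reachable rules are right-linear with at most one rule per (nonterminal, next-terminal) pair. Each input token forces the next rule, so parsing is deterministic.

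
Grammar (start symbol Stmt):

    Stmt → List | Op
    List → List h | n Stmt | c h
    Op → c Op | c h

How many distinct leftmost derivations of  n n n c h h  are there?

Parse trees for n n n c h h:
  [Stmt [List [List n [Stmt [List n [Stmt [List n [Stmt [List c h]]]]]]] h]]
  [Stmt [List [List n [Stmt [List n [Stmt [List n [Stmt [Op c h]]]]]]] h]]
  [Stmt [List n [Stmt [List [List n [Stmt [List n [Stmt [List c h]]]]] h]]]]
  [Stmt [List n [Stmt [List [List n [Stmt [List n [Stmt [Op c h]]]]] h]]]]
  [Stmt [List n [Stmt [List n [Stmt [List [List n [Stmt [List c h]]] h]]]]]]
  [Stmt [List n [Stmt [List n [Stmt [List [List n [Stmt [Op c h]]] h]]]]]]
  [Stmt [List n [Stmt [List n [Stmt [List n [Stmt [List [List c h] h]]]]]]]]

7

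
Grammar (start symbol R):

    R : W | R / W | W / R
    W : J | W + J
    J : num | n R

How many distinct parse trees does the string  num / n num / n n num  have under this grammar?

8

Parse trees for num / n num / n n num:
  [R [R [W [J num]]] / [W [J n [R [R [W [J num]]] / [W [J n [R [W [J n [R [W [J num]]]]]]]]]]]]
  [R [R [W [J num]]] / [W [J n [R [W [J num]] / [R [W [J n [R [W [J n [R [W [J num]]]]]]]]]]]]]
  [R [R [R [W [J num]]] / [W [J n [R [W [J num]]]]]] / [W [J n [R [W [J n [R [W [J num]]]]]]]]]
  [R [R [W [J num]] / [R [W [J n [R [W [J num]]]]]]] / [W [J n [R [W [J n [R [W [J num]]]]]]]]]
  [R [W [J num]] / [R [W [J n [R [R [W [J num]]] / [W [J n [R [W [J n [R [W [J num]]]]]]]]]]]]]
  [R [W [J num]] / [R [W [J n [R [W [J num]] / [R [W [J n [R [W [J n [R [W [J num]]]]]]]]]]]]]]
  [R [W [J num]] / [R [R [W [J n [R [W [J num]]]]]] / [W [J n [R [W [J n [R [W [J num]]]]]]]]]]
  [R [W [J num]] / [R [W [J n [R [W [J num]]]]] / [R [W [J n [R [W [J n [R [W [J num]]]]]]]]]]]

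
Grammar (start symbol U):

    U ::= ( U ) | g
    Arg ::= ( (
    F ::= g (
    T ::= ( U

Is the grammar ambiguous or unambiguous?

(Arg, F, T are unreachable from U, so their rules don't affect L(U).) L(U) is { openⁿ atom closeⁿ : n ≥ 0 }. The bracket depth fixes n, and the derivation is forced at every step.

Unambiguous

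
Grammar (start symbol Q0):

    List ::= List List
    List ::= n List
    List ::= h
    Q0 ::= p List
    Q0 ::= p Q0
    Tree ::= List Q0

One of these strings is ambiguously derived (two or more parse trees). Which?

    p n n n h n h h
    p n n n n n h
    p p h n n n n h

p n n n h n h h: 18 trees
p n n n n n h: 1 tree
p p h n n n n h: 1 tree

p n n n h n h h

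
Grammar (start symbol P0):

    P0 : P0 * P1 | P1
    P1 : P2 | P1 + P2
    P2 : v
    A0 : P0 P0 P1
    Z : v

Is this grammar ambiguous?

Only P0, P1, P2 are reachable from P0; ignoring the rest: The grammar is stratified — P0 handles '*' (left-recursive), P1 handles '+', P2 atoms. Each operator has a fixed associativity and precedence level, so every string has one parse.

Unambiguous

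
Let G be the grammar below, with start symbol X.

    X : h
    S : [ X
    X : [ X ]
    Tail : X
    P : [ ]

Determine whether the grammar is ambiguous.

Unambiguous

Only X is reachable from X; ignoring the rest: L(X) is { openⁿ atom closeⁿ : n ≥ 0 }. The bracket depth fixes n, and the derivation is forced at every step.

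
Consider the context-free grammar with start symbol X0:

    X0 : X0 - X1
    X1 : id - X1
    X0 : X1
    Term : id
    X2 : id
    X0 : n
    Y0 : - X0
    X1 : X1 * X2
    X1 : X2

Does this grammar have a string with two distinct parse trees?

Witness: id - id

Derivation 1: X0 ⇒ X0 - X1 ⇒ X1 - X1 ⇒ X2 - X1 ⇒ id - X1 ⇒ id - X2 ⇒ id - id
Derivation 2: X0 ⇒ X1 ⇒ id - X1 ⇒ id - X2 ⇒ id - id

Two distinct leftmost derivations for the same string.

Ambiguous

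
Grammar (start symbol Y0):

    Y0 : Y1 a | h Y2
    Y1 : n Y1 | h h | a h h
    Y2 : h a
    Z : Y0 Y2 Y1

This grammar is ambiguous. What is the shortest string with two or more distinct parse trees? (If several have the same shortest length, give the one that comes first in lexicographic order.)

h h a

length 3: h h a has 2 parse trees

Two derivations of h h a:
  Y0 ⇒ Y1 a ⇒ h h a
  Y0 ⇒ h Y2 ⇒ h h a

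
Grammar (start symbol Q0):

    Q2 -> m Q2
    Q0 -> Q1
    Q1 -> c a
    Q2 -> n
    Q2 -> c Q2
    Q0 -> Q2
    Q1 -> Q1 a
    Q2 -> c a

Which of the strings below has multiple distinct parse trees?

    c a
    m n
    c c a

c a: 2 trees
m n: 1 tree
c c a: 1 tree

c a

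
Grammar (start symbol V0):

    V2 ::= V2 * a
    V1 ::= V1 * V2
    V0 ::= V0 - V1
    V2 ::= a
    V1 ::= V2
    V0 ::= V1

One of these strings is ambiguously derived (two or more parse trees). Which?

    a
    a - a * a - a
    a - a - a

a - a * a - a

a: 1 tree
a - a * a - a: 2 trees
a - a - a: 1 tree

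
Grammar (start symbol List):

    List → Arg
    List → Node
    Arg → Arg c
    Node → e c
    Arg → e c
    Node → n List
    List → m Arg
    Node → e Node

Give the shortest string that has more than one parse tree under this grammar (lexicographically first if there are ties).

e c

length 2: e c has 2 parse trees

Two derivations of e c:
  List ⇒ Arg ⇒ e c
  List ⇒ Node ⇒ e c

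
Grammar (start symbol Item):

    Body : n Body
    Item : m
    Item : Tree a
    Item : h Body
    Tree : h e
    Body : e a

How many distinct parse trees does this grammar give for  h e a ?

Parse trees for h e a:
  [Item [Tree h e] a]
  [Item h [Body e a]]

2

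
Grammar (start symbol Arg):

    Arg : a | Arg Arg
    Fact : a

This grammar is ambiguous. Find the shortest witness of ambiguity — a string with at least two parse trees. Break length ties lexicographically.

a a a

length 1: no string has ≥2 trees
length 2: no string has ≥2 trees
length 3: a a a has 2 parse trees

Two derivations of a a a:
  Arg ⇒ Arg Arg ⇒ a Arg ⇒ a Arg Arg ⇒ a a Arg ⇒ a a a
  Arg ⇒ Arg Arg ⇒ Arg Arg Arg ⇒ a Arg Arg ⇒ a a Arg ⇒ a a a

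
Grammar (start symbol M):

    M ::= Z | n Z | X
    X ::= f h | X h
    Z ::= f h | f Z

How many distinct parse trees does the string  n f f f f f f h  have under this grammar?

1

Parse trees for n f f f f f f h:
  [M n [Z f [Z f [Z f [Z f [Z f [Z f h]]]]]]]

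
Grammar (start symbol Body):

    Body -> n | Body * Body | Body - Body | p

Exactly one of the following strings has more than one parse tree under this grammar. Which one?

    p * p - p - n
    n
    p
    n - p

p * p - p - n

p * p - p - n: 5 trees
n: 1 tree
p: 1 tree
n - p: 1 tree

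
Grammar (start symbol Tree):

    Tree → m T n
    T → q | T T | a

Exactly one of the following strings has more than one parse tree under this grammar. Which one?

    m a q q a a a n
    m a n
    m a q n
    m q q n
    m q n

m a q q a a a n

m a q q a a a n: 42 trees
m a n: 1 tree
m a q n: 1 tree
m q q n: 1 tree
m q n: 1 tree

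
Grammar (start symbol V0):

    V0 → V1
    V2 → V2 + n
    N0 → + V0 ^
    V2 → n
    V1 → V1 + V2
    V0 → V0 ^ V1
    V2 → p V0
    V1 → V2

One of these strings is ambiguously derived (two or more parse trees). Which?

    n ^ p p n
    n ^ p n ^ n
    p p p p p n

n ^ p n ^ n

n ^ p p n: 1 tree
n ^ p n ^ n: 2 trees
p p p p p n: 1 tree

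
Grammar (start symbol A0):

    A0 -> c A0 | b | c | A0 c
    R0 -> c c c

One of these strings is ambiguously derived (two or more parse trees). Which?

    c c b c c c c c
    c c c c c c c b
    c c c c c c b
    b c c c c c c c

c c b c c c c c: 21 trees
c c c c c c c b: 1 tree
c c c c c c b: 1 tree
b c c c c c c c: 1 tree

c c b c c c c c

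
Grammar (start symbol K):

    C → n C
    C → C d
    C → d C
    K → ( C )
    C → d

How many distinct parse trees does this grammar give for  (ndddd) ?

15

Parse trees for (ndddd) (showing first 6 of 15):
  [K ( [C n [C [C [C [C d] d] d] d]] )]
  [K ( [C n [C [C [C d [C d]] d] d]] )]
  [K ( [C n [C [C d [C [C d] d]] d]] )]
  [K ( [C n [C [C d [C d [C d]]] d]] )]
  [K ( [C n [C d [C [C [C d] d] d]]] )]
  [K ( [C n [C d [C [C d [C d]] d]]] )]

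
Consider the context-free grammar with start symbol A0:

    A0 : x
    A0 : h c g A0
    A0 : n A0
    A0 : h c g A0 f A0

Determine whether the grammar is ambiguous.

Witness: h c g h c g x f x

Derivation 1: A0 ⇒ h c g A0 ⇒ h c g h c g A0 f A0 ⇒ h c g h c g x f A0 ⇒ h c g h c g x f x
Derivation 2: A0 ⇒ h c g A0 f A0 ⇒ h c g h c g A0 f A0 ⇒ h c g h c g x f A0 ⇒ h c g h c g x f x

Two distinct leftmost derivations for the same string.

Ambiguous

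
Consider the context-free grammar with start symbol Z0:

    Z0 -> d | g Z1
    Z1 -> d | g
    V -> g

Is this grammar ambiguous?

Unambiguous

(V is unreachable from Z0, so its rules don't affect L(Z0).) Restricted to the reachable nonterminals, every rule has the form A → t or A → t B, and no two rules for the same A share a first terminal. The grammar encodes a DFA — one run per string.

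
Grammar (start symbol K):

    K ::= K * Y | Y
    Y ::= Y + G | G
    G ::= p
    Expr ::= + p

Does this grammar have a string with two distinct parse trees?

Unambiguous

Only K, Y, G are reachable from K; ignoring the rest: The grammar is stratified — K handles '*' (left-recursive), Y handles '+', G atoms. Each operator has a fixed associativity and precedence level, so every string has one parse.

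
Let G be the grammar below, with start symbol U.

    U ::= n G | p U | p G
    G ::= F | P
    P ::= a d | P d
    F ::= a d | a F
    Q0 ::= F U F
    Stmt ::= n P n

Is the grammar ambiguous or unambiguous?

Ambiguous

Witness: n a d

Derivation 1: U ⇒ n G ⇒ n F ⇒ n a d
Derivation 2: U ⇒ n G ⇒ n P ⇒ n a d

Two distinct leftmost derivations for the same string.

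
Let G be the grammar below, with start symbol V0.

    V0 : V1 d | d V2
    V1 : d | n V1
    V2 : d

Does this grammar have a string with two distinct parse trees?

Witness: d d

Derivation 1: V0 ⇒ V1 d ⇒ d d
Derivation 2: V0 ⇒ d V2 ⇒ d d

Two distinct leftmost derivations for the same string.

Ambiguous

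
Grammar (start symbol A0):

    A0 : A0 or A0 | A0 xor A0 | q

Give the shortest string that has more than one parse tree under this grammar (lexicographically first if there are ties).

q or q or q

length 1: no string has ≥2 trees
length 3: no string has ≥2 trees
length 5: q or q or q has 2 parse trees

Two derivations of q or q or q:
  A0 ⇒ A0 or A0 ⇒ A0 or A0 or A0 ⇒ q or A0 or A0 ⇒ q or q or A0 ⇒ q or q or q
  A0 ⇒ A0 or A0 ⇒ q or A0 ⇒ q or A0 or A0 ⇒ q or q or A0 ⇒ q or q or q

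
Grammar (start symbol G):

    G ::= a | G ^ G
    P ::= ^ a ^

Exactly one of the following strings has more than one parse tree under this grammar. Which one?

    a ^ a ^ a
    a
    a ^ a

a ^ a ^ a

a ^ a ^ a: 2 trees
a: 1 tree
a ^ a: 1 tree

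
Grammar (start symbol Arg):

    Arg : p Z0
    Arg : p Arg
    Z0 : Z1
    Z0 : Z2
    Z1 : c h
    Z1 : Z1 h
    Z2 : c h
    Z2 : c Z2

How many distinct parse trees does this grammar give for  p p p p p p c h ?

Parse trees for p p p p p p c h:
  [Arg p [Arg p [Arg p [Arg p [Arg p [Arg p [Z0 [Z1 c h]]]]]]]]
  [Arg p [Arg p [Arg p [Arg p [Arg p [Arg p [Z0 [Z2 c h]]]]]]]]

2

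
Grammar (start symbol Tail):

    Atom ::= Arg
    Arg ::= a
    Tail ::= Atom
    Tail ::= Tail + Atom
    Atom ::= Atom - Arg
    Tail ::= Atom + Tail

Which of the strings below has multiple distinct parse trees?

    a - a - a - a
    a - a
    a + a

a - a - a - a: 1 tree
a - a: 1 tree
a + a: 2 trees

a + a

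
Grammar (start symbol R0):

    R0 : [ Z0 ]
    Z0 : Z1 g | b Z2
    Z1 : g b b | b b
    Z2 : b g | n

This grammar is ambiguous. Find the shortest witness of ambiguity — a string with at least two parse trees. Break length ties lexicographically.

length 4: no string has ≥2 trees
length 5: [ b b g ] has 2 parse trees

Two derivations of [ b b g ]:
  R0 ⇒ [ Z0 ] ⇒ [ Z1 g ] ⇒ [ b b g ]
  R0 ⇒ [ Z0 ] ⇒ [ b Z2 ] ⇒ [ b b g ]

[ b b g ]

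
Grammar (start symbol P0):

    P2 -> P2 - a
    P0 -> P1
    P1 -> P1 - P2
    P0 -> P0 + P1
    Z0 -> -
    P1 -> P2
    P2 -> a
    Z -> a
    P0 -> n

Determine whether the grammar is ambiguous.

Ambiguous

Witness: a - a

Derivation 1: P0 ⇒ P1 ⇒ P1 - P2 ⇒ P2 - P2 ⇒ a - P2 ⇒ a - a
Derivation 2: P0 ⇒ P1 ⇒ P2 ⇒ P2 - a ⇒ a - a

Two distinct leftmost derivations for the same string.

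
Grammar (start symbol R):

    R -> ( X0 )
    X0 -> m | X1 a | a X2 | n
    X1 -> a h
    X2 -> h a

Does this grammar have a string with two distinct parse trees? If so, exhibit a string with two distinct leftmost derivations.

Ambiguous

Witness: ( a h a )

Derivation 1: R ⇒ ( X0 ) ⇒ ( X1 a ) ⇒ ( a h a )
Derivation 2: R ⇒ ( X0 ) ⇒ ( a X2 ) ⇒ ( a h a )

Two distinct leftmost derivations for the same string.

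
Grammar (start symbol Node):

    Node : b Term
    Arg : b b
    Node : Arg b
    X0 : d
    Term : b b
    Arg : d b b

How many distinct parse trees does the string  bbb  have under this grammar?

2

Parse trees for bbb:
  [Node b [Term b b]]
  [Node [Arg b b] b]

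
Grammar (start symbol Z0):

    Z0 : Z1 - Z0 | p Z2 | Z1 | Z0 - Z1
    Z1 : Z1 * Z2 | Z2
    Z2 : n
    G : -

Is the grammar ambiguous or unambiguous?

Ambiguous

Witness: n - n

Derivation 1: Z0 ⇒ Z1 - Z0 ⇒ Z2 - Z0 ⇒ n - Z0 ⇒ n - Z1 ⇒ n - Z2 ⇒ n - n
Derivation 2: Z0 ⇒ Z0 - Z1 ⇒ Z1 - Z1 ⇒ Z2 - Z1 ⇒ n - Z1 ⇒ n - Z2 ⇒ n - n

Two distinct leftmost derivations for the same string.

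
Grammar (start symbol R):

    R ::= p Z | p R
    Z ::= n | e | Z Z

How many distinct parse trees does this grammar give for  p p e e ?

1

Parse trees for p p e e:
  [R p [R p [Z [Z e] [Z e]]]]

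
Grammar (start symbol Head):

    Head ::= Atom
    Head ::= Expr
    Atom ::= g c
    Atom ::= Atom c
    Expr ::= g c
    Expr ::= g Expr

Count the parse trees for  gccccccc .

Parse trees for gccccccc:
  [Head [Atom [Atom [Atom [Atom [Atom [Atom [Atom g c] c] c] c] c] c] c]]

1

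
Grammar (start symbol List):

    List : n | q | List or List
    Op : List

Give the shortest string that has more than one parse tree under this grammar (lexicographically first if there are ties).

n or n or n

length 1: no string has ≥2 trees
length 3: no string has ≥2 trees
length 5: n or n or n has 2 parse trees

Two derivations of n or n or n:
  List ⇒ List or List ⇒ n or List ⇒ n or List or List ⇒ n or n or List ⇒ n or n or n
  List ⇒ List or List ⇒ List or List or List ⇒ n or List or List ⇒ n or n or List ⇒ n or n or n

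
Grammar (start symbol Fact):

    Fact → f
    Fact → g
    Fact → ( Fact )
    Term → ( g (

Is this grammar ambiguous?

(Term is unreachable from Fact, so its rules don't affect L(Fact).) L(Fact) is { openⁿ atom closeⁿ : n ≥ 0 }. The bracket depth fixes n, and the derivation is forced at every step.

Unambiguous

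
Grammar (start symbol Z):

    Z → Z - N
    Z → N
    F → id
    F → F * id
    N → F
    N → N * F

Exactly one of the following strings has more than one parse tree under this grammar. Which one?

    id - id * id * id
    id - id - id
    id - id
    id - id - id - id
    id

id - id * id * id: 4 trees
id - id - id: 1 tree
id - id: 1 tree
id - id - id - id: 1 tree
id: 1 tree

id - id * id * id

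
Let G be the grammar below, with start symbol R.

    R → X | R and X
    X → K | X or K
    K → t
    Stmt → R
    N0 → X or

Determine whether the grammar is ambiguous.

Only R, X, K are reachable from R; ignoring the rest: R → R and X | X  ;  X → X or K | K  — a left-associative chain with K at the bottom. Each string factors uniquely by precedence.

Unambiguous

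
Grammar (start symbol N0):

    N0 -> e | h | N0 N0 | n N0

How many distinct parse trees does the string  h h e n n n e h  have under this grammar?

Parse trees for h h e n n n e h (showing first 6 of 29):
  [N0 [N0 h] [N0 [N0 h] [N0 [N0 e] [N0 [N0 n [N0 n [N0 n [N0 e]]]] [N0 h]]]]]
  [N0 [N0 h] [N0 [N0 h] [N0 [N0 e] [N0 n [N0 [N0 n [N0 n [N0 e]]] [N0 h]]]]]]
  [N0 [N0 h] [N0 [N0 h] [N0 [N0 e] [N0 n [N0 n [N0 [N0 n [N0 e]] [N0 h]]]]]]]
  [N0 [N0 h] [N0 [N0 h] [N0 [N0 e] [N0 n [N0 n [N0 n [N0 [N0 e] [N0 h]]]]]]]]
  [N0 [N0 h] [N0 [N0 h] [N0 [N0 [N0 e] [N0 n [N0 n [N0 n [N0 e]]]]] [N0 h]]]]
  [N0 [N0 h] [N0 [N0 [N0 h] [N0 e]] [N0 [N0 n [N0 n [N0 n [N0 e]]]] [N0 h]]]]

29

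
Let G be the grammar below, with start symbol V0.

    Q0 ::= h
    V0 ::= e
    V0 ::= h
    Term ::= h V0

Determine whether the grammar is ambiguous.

(Q0, Term are unreachable from V0, so their rules don't affect L(V0).) Each reachable nonterminal has at most one production per leading terminal, and all productions are right-linear; the derivation is determined token-by-token.

Unambiguous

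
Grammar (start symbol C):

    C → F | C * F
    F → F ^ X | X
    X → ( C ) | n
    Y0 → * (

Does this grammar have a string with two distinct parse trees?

Only C, F, X are reachable from C; ignoring the rest: C → C * F | F  ;  F → F ^ X | X  — a left-associative chain with X at the bottom. Each string factors uniquely by precedence.

Unambiguous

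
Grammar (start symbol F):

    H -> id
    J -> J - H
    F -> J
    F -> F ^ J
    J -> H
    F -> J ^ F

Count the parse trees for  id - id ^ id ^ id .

Parse trees for id - id ^ id ^ id:
  [F [F [F [J [J [H id]] - [H id]]] ^ [J [H id]]] ^ [J [H id]]]
  [F [F [J [J [H id]] - [H id]] ^ [F [J [H id]]]] ^ [J [H id]]]
  [F [J [J [H id]] - [H id]] ^ [F [F [J [H id]]] ^ [J [H id]]]]
  [F [J [J [H id]] - [H id]] ^ [F [J [H id]] ^ [F [J [H id]]]]]

4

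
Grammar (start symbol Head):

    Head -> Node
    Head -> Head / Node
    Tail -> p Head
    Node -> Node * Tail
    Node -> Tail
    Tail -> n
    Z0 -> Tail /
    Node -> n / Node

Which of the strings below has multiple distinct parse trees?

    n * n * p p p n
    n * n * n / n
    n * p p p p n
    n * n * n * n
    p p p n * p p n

p p p n * p p n

n * n * p p p n: 1 tree
n * n * n / n: 1 tree
n * p p p p n: 1 tree
n * n * n * n: 1 tree
p p p n * p p n: 4 trees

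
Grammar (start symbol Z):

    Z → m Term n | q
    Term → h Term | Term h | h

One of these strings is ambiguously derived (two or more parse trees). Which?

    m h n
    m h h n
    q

m h h n

m h n: 1 tree
m h h n: 2 trees
q: 1 tree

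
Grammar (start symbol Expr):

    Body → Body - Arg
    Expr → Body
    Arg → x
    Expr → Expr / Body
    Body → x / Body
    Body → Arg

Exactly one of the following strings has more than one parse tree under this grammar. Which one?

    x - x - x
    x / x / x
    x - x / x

x / x / x

x - x - x: 1 tree
x / x / x: 4 trees
x - x / x: 1 tree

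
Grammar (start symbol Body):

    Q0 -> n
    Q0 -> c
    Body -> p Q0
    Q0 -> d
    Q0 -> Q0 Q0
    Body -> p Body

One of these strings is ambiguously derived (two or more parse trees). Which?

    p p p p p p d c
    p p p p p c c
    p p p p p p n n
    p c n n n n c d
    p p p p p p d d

p c n n n n c d

p p p p p p d c: 1 tree
p p p p p c c: 1 tree
p p p p p p n n: 1 tree
p c n n n n c d: 132 trees
p p p p p p d d: 1 tree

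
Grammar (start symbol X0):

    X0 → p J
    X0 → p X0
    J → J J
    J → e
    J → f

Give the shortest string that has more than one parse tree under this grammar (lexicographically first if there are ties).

p e e e

length 2: no string has ≥2 trees
length 3: no string has ≥2 trees
length 4: p e e e has 2 parse trees

Two derivations of p e e e:
  X0 ⇒ p J ⇒ p J J ⇒ p J J J ⇒ p e J J ⇒ p e e J ⇒ p e e e
  X0 ⇒ p J ⇒ p J J ⇒ p e J ⇒ p e J J ⇒ p e e J ⇒ p e e e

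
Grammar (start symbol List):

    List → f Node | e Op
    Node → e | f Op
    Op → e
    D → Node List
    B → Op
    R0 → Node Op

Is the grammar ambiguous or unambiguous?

(D, B, R0 are unreachable from List, so their rules don't affect L(List).) The reachable rules are right-linear with at most one rule per (nonterminal, next-terminal) pair. Each input token forces the next rule, so parsing is deterministic.

Unambiguous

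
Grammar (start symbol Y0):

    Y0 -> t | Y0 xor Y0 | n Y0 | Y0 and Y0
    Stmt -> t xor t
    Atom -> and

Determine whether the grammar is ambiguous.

Ambiguous

Witness: n t and t

Derivation 1: Y0 ⇒ n Y0 ⇒ n Y0 and Y0 ⇒ n t and Y0 ⇒ n t and t
Derivation 2: Y0 ⇒ Y0 and Y0 ⇒ n Y0 and Y0 ⇒ n t and Y0 ⇒ n t and t

Two distinct leftmost derivations for the same string.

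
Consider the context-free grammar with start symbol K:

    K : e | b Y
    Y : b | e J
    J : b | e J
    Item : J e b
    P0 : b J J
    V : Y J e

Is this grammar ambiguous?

Unambiguous

Only K, Y, J are reachable from K; ignoring the rest: Each reachable nonterminal has at most one production per leading terminal, and all productions are right-linear; the derivation is determined token-by-token.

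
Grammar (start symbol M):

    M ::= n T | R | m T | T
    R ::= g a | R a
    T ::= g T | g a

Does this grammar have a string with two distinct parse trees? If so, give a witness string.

Witness: g a

Derivation 1: M ⇒ R ⇒ g a
Derivation 2: M ⇒ T ⇒ g a

Two distinct leftmost derivations for the same string.

Ambiguous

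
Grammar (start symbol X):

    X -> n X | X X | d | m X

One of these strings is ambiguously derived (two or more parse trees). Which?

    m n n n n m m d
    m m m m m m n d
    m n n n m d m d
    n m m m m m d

m n n n m d m d

m n n n n m m d: 1 tree
m m m m m m n d: 1 tree
m n n n m d m d: 6 trees
n m m m m m d: 1 tree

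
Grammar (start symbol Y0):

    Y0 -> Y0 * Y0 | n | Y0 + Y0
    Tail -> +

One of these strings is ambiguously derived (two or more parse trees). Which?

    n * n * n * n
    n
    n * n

n * n * n * n

n * n * n * n: 5 trees
n: 1 tree
n * n: 1 tree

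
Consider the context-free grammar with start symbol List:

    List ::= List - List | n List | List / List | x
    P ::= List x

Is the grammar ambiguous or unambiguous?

Ambiguous

Witness: n x - x

Derivation 1: List ⇒ List - List ⇒ n List - List ⇒ n x - List ⇒ n x - x
Derivation 2: List ⇒ n List ⇒ n List - List ⇒ n x - List ⇒ n x - x

Two distinct leftmost derivations for the same string.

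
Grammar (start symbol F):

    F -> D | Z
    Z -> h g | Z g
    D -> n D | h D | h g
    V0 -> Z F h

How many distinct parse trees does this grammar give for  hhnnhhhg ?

Parse trees for hhnnhhhg:
  [F [D h [D h [D n [D n [D h [D h [D h g]]]]]]]]

1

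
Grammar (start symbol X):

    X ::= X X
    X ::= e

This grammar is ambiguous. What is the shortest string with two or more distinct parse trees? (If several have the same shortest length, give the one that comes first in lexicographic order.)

e e e

length 1: no string has ≥2 trees
length 2: no string has ≥2 trees
length 3: e e e has 2 parse trees

Two derivations of e e e:
  X ⇒ X X ⇒ X X X ⇒ e X X ⇒ e e X ⇒ e e e
  X ⇒ X X ⇒ e X ⇒ e X X ⇒ e e X ⇒ e e e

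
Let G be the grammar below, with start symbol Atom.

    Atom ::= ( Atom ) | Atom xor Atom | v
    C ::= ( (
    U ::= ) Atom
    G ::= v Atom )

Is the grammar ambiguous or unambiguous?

Witness: v xor v xor v

Derivation 1: Atom ⇒ Atom xor Atom ⇒ Atom xor Atom xor Atom ⇒ v xor Atom xor Atom ⇒ v xor v xor Atom ⇒ v xor v xor v
Derivation 2: Atom ⇒ Atom xor Atom ⇒ v xor Atom ⇒ v xor Atom xor Atom ⇒ v xor v xor Atom ⇒ v xor v xor v

Two distinct leftmost derivations for the same string.

Ambiguous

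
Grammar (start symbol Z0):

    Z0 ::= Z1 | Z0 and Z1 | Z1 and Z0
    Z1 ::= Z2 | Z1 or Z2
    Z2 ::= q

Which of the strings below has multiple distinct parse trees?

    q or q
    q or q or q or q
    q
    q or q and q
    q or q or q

q or q: 1 tree
q or q or q or q: 1 tree
q: 1 tree
q or q and q: 2 trees
q or q or q: 1 tree

q or q and q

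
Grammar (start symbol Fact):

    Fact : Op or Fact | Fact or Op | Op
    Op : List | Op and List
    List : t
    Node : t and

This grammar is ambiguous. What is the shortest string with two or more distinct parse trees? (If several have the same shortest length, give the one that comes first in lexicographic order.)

t or t

length 1: no string has ≥2 trees
length 3: t or t has 2 parse trees

Two derivations of t or t:
  Fact ⇒ Op or Fact ⇒ List or Fact ⇒ t or Fact ⇒ t or Op ⇒ t or List ⇒ t or t
  Fact ⇒ Fact or Op ⇒ Op or Op ⇒ List or Op ⇒ t or Op ⇒ t or List ⇒ t or t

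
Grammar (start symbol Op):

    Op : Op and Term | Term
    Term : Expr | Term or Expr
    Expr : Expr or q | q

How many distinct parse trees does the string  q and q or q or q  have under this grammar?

Parse trees for q and q or q or q:
  [Op [Op [Term [Expr q]]] and [Term [Expr [Expr [Expr q] or q] or q]]]
  [Op [Op [Term [Expr q]]] and [Term [Term [Expr q]] or [Expr [Expr q] or q]]]
  [Op [Op [Term [Expr q]]] and [Term [Term [Expr [Expr q] or q]] or [Expr q]]]
  [Op [Op [Term [Expr q]]] and [Term [Term [Term [Expr q]] or [Expr q]] or [Expr q]]]

4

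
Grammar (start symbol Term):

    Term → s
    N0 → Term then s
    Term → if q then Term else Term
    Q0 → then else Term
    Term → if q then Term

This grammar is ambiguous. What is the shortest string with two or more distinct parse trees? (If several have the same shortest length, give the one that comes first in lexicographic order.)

length 1: no string has ≥2 trees
length 4: no string has ≥2 trees
length 6: no string has ≥2 trees
length 7: no string has ≥2 trees
length 9: if q then if q then s else s has 2 parse trees

Two derivations of if q then if q then s else s:
  Term ⇒ if q then Term else Term ⇒ if q then if q then Term else Term ⇒ if q then if q then s else Term ⇒ if q then if q then s else s
  Term ⇒ if q then Term ⇒ if q then if q then Term else Term ⇒ if q then if q then s else Term ⇒ if q then if q then s else s

if q then if q then s else s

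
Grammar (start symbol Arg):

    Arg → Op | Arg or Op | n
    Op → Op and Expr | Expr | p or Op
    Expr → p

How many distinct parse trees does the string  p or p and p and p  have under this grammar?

Parse trees for p or p and p and p:
  [Arg [Op [Op [Op p or [Op [Expr p]]] and [Expr p]] and [Expr p]]]
  [Arg [Op [Op p or [Op [Op [Expr p]] and [Expr p]]] and [Expr p]]]
  [Arg [Op p or [Op [Op [Op [Expr p]] and [Expr p]] and [Expr p]]]]
  [Arg [Arg [Op [Expr p]]] or [Op [Op [Op [Expr p]] and [Expr p]] and [Expr p]]]

4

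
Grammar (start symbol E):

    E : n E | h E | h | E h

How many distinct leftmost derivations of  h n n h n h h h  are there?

Parse trees for h n n h n h h h (showing first 6 of 29):
  [E h [E n [E n [E h [E n [E h [E h [E h]]]]]]]]
  [E h [E n [E n [E h [E n [E h [E [E h] h]]]]]]]
  [E h [E n [E n [E h [E n [E [E h [E h]] h]]]]]]
  [E h [E n [E n [E h [E n [E [E [E h] h] h]]]]]]
  [E h [E n [E n [E h [E [E n [E h [E h]]] h]]]]]
  [E h [E n [E n [E h [E [E n [E [E h] h]] h]]]]]

29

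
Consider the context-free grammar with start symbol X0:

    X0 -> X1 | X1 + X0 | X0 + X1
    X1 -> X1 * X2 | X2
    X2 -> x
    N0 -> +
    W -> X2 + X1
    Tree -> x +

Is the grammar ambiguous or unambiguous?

Witness: x + x

Derivation 1: X0 ⇒ X1 + X0 ⇒ X2 + X0 ⇒ x + X0 ⇒ x + X1 ⇒ x + X2 ⇒ x + x
Derivation 2: X0 ⇒ X0 + X1 ⇒ X1 + X1 ⇒ X2 + X1 ⇒ x + X1 ⇒ x + X2 ⇒ x + x

Two distinct leftmost derivations for the same string.

Ambiguous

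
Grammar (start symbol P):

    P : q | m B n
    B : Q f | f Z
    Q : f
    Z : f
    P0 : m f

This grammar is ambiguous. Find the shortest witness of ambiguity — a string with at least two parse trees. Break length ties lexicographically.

m f f n

length 1: no string has ≥2 trees
length 4: m f f n has 2 parse trees

Two derivations of m f f n:
  P ⇒ m B n ⇒ m Q f n ⇒ m f f n
  P ⇒ m B n ⇒ m f Z n ⇒ m f f n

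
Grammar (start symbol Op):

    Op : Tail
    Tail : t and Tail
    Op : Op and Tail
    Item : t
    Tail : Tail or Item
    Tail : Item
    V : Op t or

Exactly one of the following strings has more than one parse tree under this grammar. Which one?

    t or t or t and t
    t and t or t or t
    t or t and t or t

t and t or t or t

t or t or t and t: 1 tree
t and t or t or t: 4 trees
t or t and t or t: 1 tree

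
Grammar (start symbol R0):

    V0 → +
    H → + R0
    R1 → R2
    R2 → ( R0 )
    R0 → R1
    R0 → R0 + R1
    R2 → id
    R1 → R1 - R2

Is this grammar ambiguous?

(H, V0 are unreachable from R0, so their rules don't affect L(R0).) The grammar is stratified — R0 handles '+' (left-recursive), R1 handles '-', R2 atoms. Each operator has a fixed associativity and precedence level, so every string has one parse.

Unambiguous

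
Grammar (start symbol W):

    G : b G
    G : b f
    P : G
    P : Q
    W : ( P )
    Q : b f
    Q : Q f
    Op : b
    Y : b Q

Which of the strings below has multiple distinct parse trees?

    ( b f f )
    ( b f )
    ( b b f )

( b f )

( b f f ): 1 tree
( b f ): 2 trees
( b b f ): 1 tree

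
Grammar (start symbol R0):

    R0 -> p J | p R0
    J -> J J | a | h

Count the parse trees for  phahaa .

14

Parse trees for phahaa (showing first 6 of 14):
  [R0 p [J [J h] [J [J a] [J [J h] [J [J a] [J a]]]]]]
  [R0 p [J [J h] [J [J a] [J [J [J h] [J a]] [J a]]]]]
  [R0 p [J [J h] [J [J [J a] [J h]] [J [J a] [J a]]]]]
  [R0 p [J [J h] [J [J [J a] [J [J h] [J a]]] [J a]]]]
  [R0 p [J [J h] [J [J [J [J a] [J h]] [J a]] [J a]]]]
  [R0 p [J [J [J h] [J a]] [J [J h] [J [J a] [J a]]]]]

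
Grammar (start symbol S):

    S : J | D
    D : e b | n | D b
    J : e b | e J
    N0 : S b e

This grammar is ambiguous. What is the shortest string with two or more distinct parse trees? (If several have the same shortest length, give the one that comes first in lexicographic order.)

e b

length 1: no string has ≥2 trees
length 2: e b has 2 parse trees

Two derivations of e b:
  S ⇒ J ⇒ e b
  S ⇒ D ⇒ e b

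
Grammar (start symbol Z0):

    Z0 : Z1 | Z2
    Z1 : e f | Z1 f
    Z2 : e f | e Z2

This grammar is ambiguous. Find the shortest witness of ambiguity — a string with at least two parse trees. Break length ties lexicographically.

length 2: e f has 2 parse trees

Two derivations of e f:
  Z0 ⇒ Z1 ⇒ e f
  Z0 ⇒ Z2 ⇒ e f

e f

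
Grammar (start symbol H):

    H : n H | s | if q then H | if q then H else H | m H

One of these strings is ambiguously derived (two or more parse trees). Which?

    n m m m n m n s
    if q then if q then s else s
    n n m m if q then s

if q then if q then s else s

n m m m n m n s: 1 tree
if q then if q then s else s: 2 trees
n n m m if q then s: 1 tree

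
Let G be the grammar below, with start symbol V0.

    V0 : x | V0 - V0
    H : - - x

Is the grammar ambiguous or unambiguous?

Ambiguous

Witness: x - x - x

Derivation 1: V0 ⇒ V0 - V0 ⇒ x - V0 ⇒ x - V0 - V0 ⇒ x - x - V0 ⇒ x - x - x
Derivation 2: V0 ⇒ V0 - V0 ⇒ V0 - V0 - V0 ⇒ x - V0 - V0 ⇒ x - x - V0 ⇒ x - x - x

Two distinct leftmost derivations for the same string.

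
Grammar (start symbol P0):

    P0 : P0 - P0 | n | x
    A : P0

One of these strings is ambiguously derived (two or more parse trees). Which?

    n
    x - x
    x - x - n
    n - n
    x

x - x - n

n: 1 tree
x - x: 1 tree
x - x - n: 2 trees
n - n: 1 tree
x: 1 tree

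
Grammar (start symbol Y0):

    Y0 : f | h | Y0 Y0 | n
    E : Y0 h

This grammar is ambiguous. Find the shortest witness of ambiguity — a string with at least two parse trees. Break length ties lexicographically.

length 1: no string has ≥2 trees
length 2: no string has ≥2 trees
length 3: f f f has 2 parse trees

Two derivations of f f f:
  Y0 ⇒ Y0 Y0 ⇒ f Y0 ⇒ f Y0 Y0 ⇒ f f Y0 ⇒ f f f
  Y0 ⇒ Y0 Y0 ⇒ Y0 Y0 Y0 ⇒ f Y0 Y0 ⇒ f f Y0 ⇒ f f f

f f f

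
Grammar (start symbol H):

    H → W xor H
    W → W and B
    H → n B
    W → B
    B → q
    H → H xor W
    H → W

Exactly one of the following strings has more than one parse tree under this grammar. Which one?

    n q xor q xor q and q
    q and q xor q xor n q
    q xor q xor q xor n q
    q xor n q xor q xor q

n q xor q xor q and q: 1 tree
q and q xor q xor n q: 1 tree
q xor q xor q xor n q: 1 tree
q xor n q xor q xor q: 3 trees

q xor n q xor q xor q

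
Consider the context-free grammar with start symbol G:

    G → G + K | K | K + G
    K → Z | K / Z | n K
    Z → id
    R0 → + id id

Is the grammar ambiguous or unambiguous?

Witness: id + id

Derivation 1: G ⇒ G + K ⇒ K + K ⇒ Z + K ⇒ id + K ⇒ id + Z ⇒ id + id
Derivation 2: G ⇒ K + G ⇒ Z + G ⇒ id + G ⇒ id + K ⇒ id + Z ⇒ id + id

Two distinct leftmost derivations for the same string.

Ambiguous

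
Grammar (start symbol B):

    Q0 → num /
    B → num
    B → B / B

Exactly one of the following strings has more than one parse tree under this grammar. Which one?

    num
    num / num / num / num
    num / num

num: 1 tree
num / num / num / num: 5 trees
num / num: 1 tree

num / num / num / num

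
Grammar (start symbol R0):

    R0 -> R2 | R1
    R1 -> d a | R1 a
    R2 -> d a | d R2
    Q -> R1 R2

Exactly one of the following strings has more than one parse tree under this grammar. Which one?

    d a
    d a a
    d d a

d a

d a: 2 trees
d a a: 1 tree
d d a: 1 tree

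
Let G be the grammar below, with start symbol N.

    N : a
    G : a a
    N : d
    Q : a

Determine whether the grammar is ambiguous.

(Q, G are unreachable from N, so their rules don't affect L(N).) Restricted to the reachable nonterminals, every rule has the form A → t or A → t B, and no two rules for the same A share a first terminal. The grammar encodes a DFA — one run per string.

Unambiguous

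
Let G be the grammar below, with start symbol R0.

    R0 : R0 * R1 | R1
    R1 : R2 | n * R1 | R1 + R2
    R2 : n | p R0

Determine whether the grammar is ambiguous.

Witness: n * n

Derivation 1: R0 ⇒ R0 * R1 ⇒ R1 * R1 ⇒ R2 * R1 ⇒ n * R1 ⇒ n * R2 ⇒ n * n
Derivation 2: R0 ⇒ R1 ⇒ n * R1 ⇒ n * R2 ⇒ n * n

Two distinct leftmost derivations for the same string.

Ambiguous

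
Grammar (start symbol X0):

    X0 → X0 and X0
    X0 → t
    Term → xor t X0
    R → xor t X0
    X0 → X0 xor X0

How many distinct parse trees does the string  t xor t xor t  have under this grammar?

2

Parse trees for t xor t xor t:
  [X0 [X0 t] xor [X0 [X0 t] xor [X0 t]]]
  [X0 [X0 [X0 t] xor [X0 t]] xor [X0 t]]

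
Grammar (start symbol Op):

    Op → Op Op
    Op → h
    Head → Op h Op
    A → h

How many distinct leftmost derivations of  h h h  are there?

Parse trees for h h h:
  [Op [Op h] [Op [Op h] [Op h]]]
  [Op [Op [Op h] [Op h]] [Op h]]

2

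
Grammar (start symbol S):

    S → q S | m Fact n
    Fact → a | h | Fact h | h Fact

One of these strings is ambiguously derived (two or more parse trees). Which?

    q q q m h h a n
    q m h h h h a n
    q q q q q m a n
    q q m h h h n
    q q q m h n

q q q m h h a n: 1 tree
q m h h h h a n: 1 tree
q q q q q m a n: 1 tree
q q m h h h n: 4 trees
q q q m h n: 1 tree

q q m h h h n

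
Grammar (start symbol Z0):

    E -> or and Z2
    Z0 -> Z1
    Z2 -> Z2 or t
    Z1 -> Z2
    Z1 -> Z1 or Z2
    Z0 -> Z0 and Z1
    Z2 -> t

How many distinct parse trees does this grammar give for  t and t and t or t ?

2

Parse trees for t and t and t or t:
  [Z0 [Z0 [Z0 [Z1 [Z2 t]]] and [Z1 [Z2 t]]] and [Z1 [Z2 [Z2 t] or t]]]
  [Z0 [Z0 [Z0 [Z1 [Z2 t]]] and [Z1 [Z2 t]]] and [Z1 [Z1 [Z2 t]] or [Z2 t]]]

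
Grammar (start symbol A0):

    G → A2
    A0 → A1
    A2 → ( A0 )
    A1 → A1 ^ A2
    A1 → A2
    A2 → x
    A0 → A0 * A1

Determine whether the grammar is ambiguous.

Unambiguous

Only A0, A1, A2 are reachable from A0; ignoring the rest: The grammar is stratified — A0 handles '*' (left-recursive), A1 handles '^', A2 atoms. Each operator has a fixed associativity and precedence level, so every string has one parse.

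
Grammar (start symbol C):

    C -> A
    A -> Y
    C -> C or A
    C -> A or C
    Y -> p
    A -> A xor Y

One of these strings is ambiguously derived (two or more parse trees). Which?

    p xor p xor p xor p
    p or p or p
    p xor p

p xor p xor p xor p: 1 tree
p or p or p: 4 trees
p xor p: 1 tree

p or p or p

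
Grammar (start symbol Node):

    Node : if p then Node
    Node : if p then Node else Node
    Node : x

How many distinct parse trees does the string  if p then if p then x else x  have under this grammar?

2

Parse trees for if p then if p then x else x:
  [Node if p then [Node if p then [Node x] else [Node x]]]
  [Node if p then [Node if p then [Node x]] else [Node x]]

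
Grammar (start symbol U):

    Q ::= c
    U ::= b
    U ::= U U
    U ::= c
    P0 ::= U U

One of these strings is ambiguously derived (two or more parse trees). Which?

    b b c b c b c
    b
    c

b b c b c b c

b b c b c b c: 132 trees
b: 1 tree
c: 1 tree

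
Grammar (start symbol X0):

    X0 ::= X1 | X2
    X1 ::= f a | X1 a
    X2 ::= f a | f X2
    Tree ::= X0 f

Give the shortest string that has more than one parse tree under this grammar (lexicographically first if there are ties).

length 2: f a has 2 parse trees

Two derivations of f a:
  X0 ⇒ X1 ⇒ f a
  X0 ⇒ X2 ⇒ f a

f a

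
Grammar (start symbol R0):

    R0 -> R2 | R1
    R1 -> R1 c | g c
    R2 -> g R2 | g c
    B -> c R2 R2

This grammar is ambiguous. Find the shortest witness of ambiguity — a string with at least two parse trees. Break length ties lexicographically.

length 2: g c has 2 parse trees

Two derivations of g c:
  R0 ⇒ R2 ⇒ g c
  R0 ⇒ R1 ⇒ g c

g c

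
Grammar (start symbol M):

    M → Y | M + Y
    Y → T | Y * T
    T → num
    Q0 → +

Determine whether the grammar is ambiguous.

(Q0 is unreachable from M, so its rules don't affect L(M).) This is a standard precedence ladder (M over Y over T), with each level left-recursive on its own operator ('+' at M, '*' at Y). That structure is LR(1), hence unambiguous.

Unambiguous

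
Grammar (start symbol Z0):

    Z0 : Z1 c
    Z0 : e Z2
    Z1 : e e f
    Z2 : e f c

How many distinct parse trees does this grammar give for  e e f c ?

Parse trees for e e f c:
  [Z0 [Z1 e e f] c]
  [Z0 e [Z2 e f c]]

2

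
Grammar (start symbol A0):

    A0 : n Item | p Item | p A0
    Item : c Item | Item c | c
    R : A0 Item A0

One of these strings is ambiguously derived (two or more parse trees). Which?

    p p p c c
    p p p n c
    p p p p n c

p p p c c

p p p c c: 2 trees
p p p n c: 1 tree
p p p p n c: 1 tree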